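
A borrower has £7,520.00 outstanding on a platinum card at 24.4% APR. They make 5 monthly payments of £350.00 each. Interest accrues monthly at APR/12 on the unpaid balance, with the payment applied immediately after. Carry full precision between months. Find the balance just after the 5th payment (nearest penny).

£6,493.63

Monthly rate r = 24.4%/12 = 2.03333% = 0.0203333.
Each month: B ← B·(1+r) − £350.00.
Month 1: interest £152.91; balance after payment £7,322.91.
Month 2: interest £148.90; balance after payment £7,121.81.
Month 3: interest £144.81; balance after payment £6,916.62.
Month 4: interest £140.64; balance after payment £6,707.25.
Month 5: interest £136.38; balance after payment £6,493.63.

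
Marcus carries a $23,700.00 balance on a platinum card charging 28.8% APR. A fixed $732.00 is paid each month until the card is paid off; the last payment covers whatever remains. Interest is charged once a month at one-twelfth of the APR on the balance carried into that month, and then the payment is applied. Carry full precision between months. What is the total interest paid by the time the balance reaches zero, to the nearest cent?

$22,623.40

Monthly rate r = 28.8%/12 = 2.4% = 0.024.
Payoff takes n = ⌈−ln(1 − rB₀/P)/ln(1+r)⌉ = ⌈63.281⌉ = 64 payments; the last is $207.40.
Total paid = 63·$732.00 + $207.40 = $46,323.40.
Total interest = total paid − principal = $46,323.40 − $23,700.00 = $22,623.40.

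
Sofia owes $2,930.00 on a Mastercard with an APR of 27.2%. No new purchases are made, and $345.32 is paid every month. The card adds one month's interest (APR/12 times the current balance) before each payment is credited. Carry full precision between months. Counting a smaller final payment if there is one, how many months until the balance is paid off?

Monthly rate r = 27.2%/12 = 2.26667% = 0.0226667.
Recurrence: B ← B·(1+r) − $345.32.
Month 1: interest $66.41; balance after payment $2,651.09.
Month 2: interest $60.09; balance after payment $2,365.86.
Closed form: n = −ln(1 − rB₀/P)/ln(1+r) = −ln(0.80768)/ln(1.02267) ≈ 9.530, so the balance reaches zero during payment 10.

10 payments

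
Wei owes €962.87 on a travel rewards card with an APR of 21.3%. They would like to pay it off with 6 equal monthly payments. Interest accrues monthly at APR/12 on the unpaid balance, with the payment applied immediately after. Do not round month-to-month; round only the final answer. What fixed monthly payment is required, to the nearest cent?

Monthly rate r = 21.3%/12 = 1.775% = 0.01775.
Level-payment amortization: P = B₀·r / (1 − (1+r)^(−n)) = 962.87·0.01775 / (1 − 1.01775^(−6)).
Denominator 1 − (1+r)^(−6) = 0.100184782.
P = 17.0909 / 0.100184782 ≈ 170.59.

€170.59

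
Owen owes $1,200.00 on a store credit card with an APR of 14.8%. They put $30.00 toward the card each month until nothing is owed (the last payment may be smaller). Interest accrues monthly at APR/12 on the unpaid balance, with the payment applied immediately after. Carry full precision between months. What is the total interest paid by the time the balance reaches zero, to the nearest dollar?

Monthly rate r = 14.8%/12 = 1.23333% = 0.0123333.
Payoff takes n = ⌈−ln(1 − rB₀/P)/ln(1+r)⌉ = ⌈55.466⌉ = 56 payments; the last is $14.04.
Total paid = 55·$30.00 + $14.04 = $1,664.04.
Total interest = total paid − principal = $1,664.04 − $1,200.00 = $464.04.

$464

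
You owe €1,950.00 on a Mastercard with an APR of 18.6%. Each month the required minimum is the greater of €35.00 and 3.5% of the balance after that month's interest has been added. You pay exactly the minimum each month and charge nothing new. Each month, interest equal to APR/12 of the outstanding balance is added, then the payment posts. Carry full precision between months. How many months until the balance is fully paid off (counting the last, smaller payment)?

Monthly rate r = 18.6%/12 = 1.55% = 0.0155.
While 3.5% of the post-interest balance exceeds €35.00, each month B ← (B·(1+r))·(1 − 0.035), i.e. B shrinks by the factor (1+r)·0.965 = 0.97996.
This holds for months 1–34. Entering month 35 the balance is €979.67; 3.5% of the post-interest balance is now below €35.00, so the flat €35.00 minimum applies from here.
From month 35 a fixed €35.00 at rate r clears €979.67 in 37 more payments. Total: 34 + 37 = 71 months.

71 months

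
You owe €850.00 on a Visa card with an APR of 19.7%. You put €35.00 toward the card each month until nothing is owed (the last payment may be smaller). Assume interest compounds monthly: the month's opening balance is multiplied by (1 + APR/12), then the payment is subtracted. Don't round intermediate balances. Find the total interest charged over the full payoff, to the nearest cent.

€243.35

Monthly rate r = 19.7%/12 = 1.64167% = 0.0164167.
Payoff takes n = ⌈−ln(1 − rB₀/P)/ln(1+r)⌉ = ⌈31.237⌉ = 32 payments; the last is €8.35.
Total paid = 31·€35.00 + €8.35 = €1,093.35.
Total interest = total paid − principal = €1,093.35 − €850.00 = €243.35.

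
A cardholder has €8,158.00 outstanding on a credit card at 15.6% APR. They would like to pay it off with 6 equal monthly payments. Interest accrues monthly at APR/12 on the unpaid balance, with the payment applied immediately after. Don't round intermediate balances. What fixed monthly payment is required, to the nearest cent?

Monthly rate r = 15.6%/12 = 1.3% = 0.013.
Level-payment amortization: P = B₀·r / (1 − (1+r)^(−n)) = 8158.00·0.013 / (1 − 1.013^(−6)).
Denominator 1 − (1+r)^(−6) = 0.0745705247.
P = 106.054 / 0.0745705247 ≈ 1422.20.

€1,422.20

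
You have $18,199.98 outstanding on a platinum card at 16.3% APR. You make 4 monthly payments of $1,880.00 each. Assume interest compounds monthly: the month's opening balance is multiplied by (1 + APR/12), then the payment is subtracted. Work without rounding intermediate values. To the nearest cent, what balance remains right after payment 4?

$11,534.56

Monthly rate r = 16.3%/12 = 1.35833% = 0.0135833.
Each month: B ← B·(1+r) − $1,880.00.
Month 1: interest $247.22; balance after payment $16,567.20.
Month 2: interest $225.04; balance after payment $14,912.23.
Month 3: interest $202.56; balance after payment $13,234.79.
Month 4: interest $179.77; balance after payment $11,534.56.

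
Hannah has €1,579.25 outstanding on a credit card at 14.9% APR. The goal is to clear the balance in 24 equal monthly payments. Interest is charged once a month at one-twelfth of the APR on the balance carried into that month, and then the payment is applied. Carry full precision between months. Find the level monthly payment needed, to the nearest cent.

€76.50

Monthly rate r = 14.9%/12 = 1.24167% = 0.0124167.
Level-payment amortization: P = B₀·r / (1 − (1+r)^(−n)) = 1579.25·0.0124167 / (1 − 1.01242^(−24)).
Denominator 1 − (1+r)^(−24) = 0.256335354.
P = 19.609 / 0.256335354 ≈ 76.50.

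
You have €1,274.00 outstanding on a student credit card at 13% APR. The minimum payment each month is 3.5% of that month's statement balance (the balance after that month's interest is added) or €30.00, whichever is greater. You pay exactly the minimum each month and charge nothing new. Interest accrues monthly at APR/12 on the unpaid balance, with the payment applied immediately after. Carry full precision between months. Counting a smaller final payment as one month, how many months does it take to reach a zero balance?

51 months

Monthly rate r = 13%/12 = 1.08333% = 0.0108333.
While 3.5% of the post-interest balance exceeds €30.00, each month B ← (B·(1+r))·(1 − 0.035), i.e. B shrinks by the factor (1+r)·0.965 = 0.97545.
This holds for months 1–17. Entering month 18 the balance is €835.00; 3.5% of the post-interest balance is now below €30.00, so the flat €30.00 minimum applies from here.
From month 18 a fixed €30.00 at rate r clears €835.00 in 34 more payments. Total: 17 + 34 = 51 months.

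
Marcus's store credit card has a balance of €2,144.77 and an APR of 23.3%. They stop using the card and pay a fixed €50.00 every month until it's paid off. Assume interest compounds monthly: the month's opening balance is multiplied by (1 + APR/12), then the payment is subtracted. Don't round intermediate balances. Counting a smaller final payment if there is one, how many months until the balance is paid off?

94 months

Monthly rate r = 23.3%/12 = 1.94167% = 0.0194167.
Recurrence: B ← B·(1+r) − €50.00.
Month 1: interest €41.64; balance after payment €2,136.41.
Month 2: interest €41.48; balance after payment €2,127.90.
Closed form: n = −ln(1 − rB₀/P)/ln(1+r) = −ln(0.16711)/ln(1.01942) ≈ 93.033, so the balance reaches zero during payment 94.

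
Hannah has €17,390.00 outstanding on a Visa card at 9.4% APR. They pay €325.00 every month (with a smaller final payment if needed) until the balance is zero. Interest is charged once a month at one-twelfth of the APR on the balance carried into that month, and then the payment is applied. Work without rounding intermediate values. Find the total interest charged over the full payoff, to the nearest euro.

Monthly rate r = 9.4%/12 = 0.783333% = 0.00783333.
Payoff takes n = ⌈−ln(1 − rB₀/P)/ln(1+r)⌉ = ⌈69.623⌉ = 70 payments; the last is €202.63.
Total paid = 69·€325.00 + €202.63 = €22,627.63.
Total interest = total paid − principal = €22,627.63 − €17,390.00 = €5,237.63.

€5,238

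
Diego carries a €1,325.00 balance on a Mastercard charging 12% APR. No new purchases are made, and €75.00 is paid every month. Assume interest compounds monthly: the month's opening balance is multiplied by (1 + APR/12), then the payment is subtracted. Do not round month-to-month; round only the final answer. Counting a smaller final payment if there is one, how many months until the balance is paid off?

20 payments

Monthly rate r = 12%/12 = 1% = 0.01.
Recurrence: B ← B·(1+r) − €75.00.
Month 1: interest €13.25; balance after payment €1,263.25.
Month 2: interest €12.63; balance after payment €1,200.88.
Closed form: n = −ln(1 − rB₀/P)/ln(1+r) = −ln(0.82333)/ln(1.01) ≈ 19.536, so the balance reaches zero during payment 20.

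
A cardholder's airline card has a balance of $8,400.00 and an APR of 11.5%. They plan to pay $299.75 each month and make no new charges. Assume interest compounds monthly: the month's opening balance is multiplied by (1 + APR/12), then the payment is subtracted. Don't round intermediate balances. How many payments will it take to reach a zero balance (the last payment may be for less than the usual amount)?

Monthly rate r = 11.5%/12 = 0.958333% = 0.00958333.
Recurrence: B ← B·(1+r) − $299.75.
Month 1: interest $80.50; balance after payment $8,180.75.
Month 2: interest $78.40; balance after payment $7,959.40.
Closed form: n = −ln(1 − rB₀/P)/ln(1+r) = −ln(0.73144)/ln(1.00958) ≈ 32.789, so the balance reaches zero during payment 33.

33 payments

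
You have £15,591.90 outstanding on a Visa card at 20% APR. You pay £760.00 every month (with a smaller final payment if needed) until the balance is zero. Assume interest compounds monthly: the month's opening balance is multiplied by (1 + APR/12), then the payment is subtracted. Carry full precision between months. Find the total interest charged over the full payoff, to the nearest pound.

£3,649

Monthly rate r = 20%/12 = 1.66667% = 0.0166667.
Payoff takes n = ⌈−ln(1 − rB₀/P)/ln(1+r)⌉ = ⌈25.315⌉ = 26 payments; the last is £240.81.
Total paid = 25·£760.00 + £240.81 = £19,240.81.
Total interest = total paid − principal = £19,240.81 − £15,591.90 = £3,648.91.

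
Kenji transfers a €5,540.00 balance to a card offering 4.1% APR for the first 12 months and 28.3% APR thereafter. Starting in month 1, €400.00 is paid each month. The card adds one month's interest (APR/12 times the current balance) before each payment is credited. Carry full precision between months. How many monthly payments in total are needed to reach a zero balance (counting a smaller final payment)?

15 months

Promo months 1–12 at r₀ = 4.1%/12 = 0.00341667; months 13+ at r₁ = 28.3%/12 = 0.0235833.
After month 12: iterate B ← B·(1+r₀) − €400.00 for 12 months → €880.22.
Then at r₁ with €400.00/mo: n₂ = −ln(1 − r₁·B/P)/ln(1+r₁) ≈ 2.29 → 3 more payments.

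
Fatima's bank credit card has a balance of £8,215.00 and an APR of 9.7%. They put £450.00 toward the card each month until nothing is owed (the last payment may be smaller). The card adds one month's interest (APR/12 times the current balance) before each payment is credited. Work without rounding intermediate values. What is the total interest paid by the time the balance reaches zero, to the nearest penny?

£709.37

Monthly rate r = 9.7%/12 = 0.808333% = 0.00808333.
Payoff takes n = ⌈−ln(1 − rB₀/P)/ln(1+r)⌉ = ⌈19.831⌉ = 20 payments; the last is £374.37.
Total paid = 19·£450.00 + £374.37 = £8,924.37.
Total interest = total paid − principal = £8,924.37 − £8,215.00 = £709.37.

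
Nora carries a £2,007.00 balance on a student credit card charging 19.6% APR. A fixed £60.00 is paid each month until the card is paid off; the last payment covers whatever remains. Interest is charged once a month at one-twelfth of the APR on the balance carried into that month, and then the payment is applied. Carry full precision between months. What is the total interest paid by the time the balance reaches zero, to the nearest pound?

Monthly rate r = 19.6%/12 = 1.63333% = 0.0163333.
Payoff takes n = ⌈−ln(1 − rB₀/P)/ln(1+r)⌉ = ⌈48.788⌉ = 49 payments; the last is £47.35.
Total paid = 48·£60.00 + £47.35 = £2,927.35.
Total interest = total paid − principal = £2,927.35 − £2,007.00 = £920.35.

£920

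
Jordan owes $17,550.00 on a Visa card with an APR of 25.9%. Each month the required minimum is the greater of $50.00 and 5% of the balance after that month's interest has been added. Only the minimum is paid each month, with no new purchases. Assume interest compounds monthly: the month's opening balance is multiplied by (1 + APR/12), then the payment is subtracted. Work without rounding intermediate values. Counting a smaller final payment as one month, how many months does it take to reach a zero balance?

123 months

Monthly rate r = 25.9%/12 = 2.15833% = 0.0215833.
While 5% of the post-interest balance exceeds $50.00, each month B ← (B·(1+r))·(1 − 0.05), i.e. B shrinks by the factor (1+r)·0.95 = 0.9705.
This holds for months 1–97. Entering month 98 the balance is $961.67; 5% of the post-interest balance is now below $50.00, so the flat $50.00 minimum applies from here.
From month 98 a fixed $50.00 at rate r clears $961.67 in 26 more payments. Total: 97 + 26 = 123 months.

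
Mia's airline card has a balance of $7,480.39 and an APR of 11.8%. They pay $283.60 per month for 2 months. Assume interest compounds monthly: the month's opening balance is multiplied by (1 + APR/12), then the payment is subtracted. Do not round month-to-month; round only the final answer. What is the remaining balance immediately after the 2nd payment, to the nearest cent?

$7,058.24

Monthly rate r = 11.8%/12 = 0.983333% = 0.00983333.
Each month: B ← B·(1+r) − $283.60.
Month 1: interest $73.56; balance after payment $7,270.35.
Month 2: interest $71.49; balance after payment $7,058.24.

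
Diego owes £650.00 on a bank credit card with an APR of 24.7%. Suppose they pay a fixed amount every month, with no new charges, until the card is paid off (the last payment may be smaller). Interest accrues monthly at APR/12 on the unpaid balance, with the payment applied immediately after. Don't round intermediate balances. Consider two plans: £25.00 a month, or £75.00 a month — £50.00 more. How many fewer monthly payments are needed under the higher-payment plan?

Monthly rate r = 24.7%/12 = 2.05833% = 0.0205833.
At £25.00/mo: n = ⌈−ln(1 − rB₀/P)/ln(1+r)⌉ = 38 payments (last £15.06); total interest = total paid − £650.00 = £290.06.
At £75.00/mo: 10 payments (last £48.47); total interest £73.47.
Payments saved = 38 − 10 = 28.

28 fewer payments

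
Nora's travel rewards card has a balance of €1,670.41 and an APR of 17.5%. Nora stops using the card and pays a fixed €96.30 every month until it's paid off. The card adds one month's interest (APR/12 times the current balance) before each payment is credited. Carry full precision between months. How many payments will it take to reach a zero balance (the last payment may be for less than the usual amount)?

21 months

Monthly rate r = 17.5%/12 = 1.45833% = 0.0145833.
Recurrence: B ← B·(1+r) − €96.30.
Month 1: interest €24.36; balance after payment €1,598.47.
Month 2: interest €23.31; balance after payment €1,525.48.
Closed form: n = −ln(1 − rB₀/P)/ln(1+r) = −ln(0.74704)/ln(1.01458) ≈ 20.143, so the balance reaches zero during payment 21.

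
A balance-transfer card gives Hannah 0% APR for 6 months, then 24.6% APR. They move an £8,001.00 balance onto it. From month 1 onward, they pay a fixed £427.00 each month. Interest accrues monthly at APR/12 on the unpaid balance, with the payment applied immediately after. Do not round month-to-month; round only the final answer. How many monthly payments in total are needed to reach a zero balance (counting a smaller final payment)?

21 months

Promo months 1–6 at r₀ = 0%/12 = 0; months 7+ at r₁ = 24.6%/12 = 0.0205.
After month 6 (no interest yet): B = £8,001.00 − 6·£427.00 = £5,439.00.
Then at r₁ with £427.00/mo: n₂ = −ln(1 − r₁·B/P)/ln(1+r₁) ≈ 14.91 → 15 more payments.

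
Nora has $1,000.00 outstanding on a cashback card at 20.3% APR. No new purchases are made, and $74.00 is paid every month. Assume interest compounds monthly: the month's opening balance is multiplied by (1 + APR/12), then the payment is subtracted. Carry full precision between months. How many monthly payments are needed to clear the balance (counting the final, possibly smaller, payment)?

16 months

Monthly rate r = 20.3%/12 = 1.69167% = 0.0169167.
Recurrence: B ← B·(1+r) − $74.00.
Month 1: interest $16.92; balance after payment $942.92.
Month 2: interest $15.95; balance after payment $884.87.
Closed form: n = −ln(1 − rB₀/P)/ln(1+r) = −ln(0.7714)/ln(1.01692) ≈ 15.472, so the balance reaches zero during payment 16.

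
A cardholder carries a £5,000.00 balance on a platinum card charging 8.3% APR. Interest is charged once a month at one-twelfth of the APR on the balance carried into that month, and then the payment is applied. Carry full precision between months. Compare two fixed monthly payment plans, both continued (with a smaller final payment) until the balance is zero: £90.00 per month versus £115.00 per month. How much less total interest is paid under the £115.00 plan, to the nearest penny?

Monthly rate r = 8.3%/12 = 0.691667% = 0.00691667.
At £90.00/mo: n = ⌈−ln(1 − rB₀/P)/ln(1+r)⌉ = 71 payments (last £31.79); total interest = total paid − £5,000.00 = £1,331.79.
At £115.00/mo: 52 payments (last £103.06); total interest £968.06.
Interest saved = £1,331.79 − £968.06 = £363.73.

£363.73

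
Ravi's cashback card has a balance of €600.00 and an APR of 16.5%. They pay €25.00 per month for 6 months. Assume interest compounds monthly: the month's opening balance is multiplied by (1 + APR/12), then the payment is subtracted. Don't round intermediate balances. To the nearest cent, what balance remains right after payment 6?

Monthly rate r = 16.5%/12 = 1.375% = 0.01375.
Each month: B ← B·(1+r) − €25.00.
Month 1: interest €8.25; balance after payment €583.25.
Month 2: interest €8.02; balance after payment €566.27.
Month 3: interest €7.79; balance after payment €549.06.
Month 4: interest €7.55; balance after payment €531.61.
Month 5: interest €7.31; balance after payment €513.91.
Month 6: interest €7.07; balance after payment €495.98.

€495.98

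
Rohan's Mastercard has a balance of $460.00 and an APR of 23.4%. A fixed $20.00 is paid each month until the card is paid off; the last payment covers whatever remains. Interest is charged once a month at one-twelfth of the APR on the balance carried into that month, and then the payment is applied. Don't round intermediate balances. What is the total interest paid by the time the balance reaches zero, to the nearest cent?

$156.33

Monthly rate r = 23.4%/12 = 1.95% = 0.0195.
Payoff takes n = ⌈−ln(1 − rB₀/P)/ln(1+r)⌉ = ⌈30.815⌉ = 31 payments; the last is $16.33.
Total paid = 30·$20.00 + $16.33 = $616.33.
Total interest = total paid − principal = $616.33 − $460.00 = $156.33.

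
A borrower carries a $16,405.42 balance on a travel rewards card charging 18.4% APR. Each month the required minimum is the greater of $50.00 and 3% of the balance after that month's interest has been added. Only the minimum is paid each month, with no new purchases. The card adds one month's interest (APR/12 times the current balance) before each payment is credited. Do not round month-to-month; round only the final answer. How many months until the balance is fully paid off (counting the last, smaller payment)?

198 months

Monthly rate r = 18.4%/12 = 1.53333% = 0.0153333.
While 3% of the post-interest balance exceeds $50.00, each month B ← (B·(1+r))·(1 − 0.03), i.e. B shrinks by the factor (1+r)·0.97 = 0.98487.
This holds for months 1–152. Entering month 153 the balance is $1,617.35; 3% of the post-interest balance is now below $50.00, so the flat $50.00 minimum applies from here.
From month 153 a fixed $50.00 at rate r clears $1,617.35 in 46 more payments. Total: 152 + 46 = 198 months.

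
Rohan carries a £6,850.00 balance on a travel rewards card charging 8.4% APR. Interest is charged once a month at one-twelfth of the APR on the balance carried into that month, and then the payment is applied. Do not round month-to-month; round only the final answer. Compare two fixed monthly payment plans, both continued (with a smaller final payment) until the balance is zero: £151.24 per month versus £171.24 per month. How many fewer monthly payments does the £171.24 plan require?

Monthly rate r = 8.4%/12 = 0.7% = 0.007.
At £151.24/mo: n = ⌈−ln(1 − rB₀/P)/ln(1+r)⌉ = 55 payments (last £100.81); total interest = total paid − £6,850.00 = £1,417.77.
At £171.24/mo: 48 payments (last £16.57); total interest £1,214.85.
Payments saved = 55 − 48 = 7.

7 fewer payments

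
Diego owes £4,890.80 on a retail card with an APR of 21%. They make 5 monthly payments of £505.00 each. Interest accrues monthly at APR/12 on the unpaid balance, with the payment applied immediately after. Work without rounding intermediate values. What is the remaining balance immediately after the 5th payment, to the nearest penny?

Monthly rate r = 21%/12 = 1.75% = 0.0175.
Each month: B ← B·(1+r) − £505.00.
Month 1: interest £85.59; balance after payment £4,471.39.
Month 2: interest £78.25; balance after payment £4,044.64.
Month 3: interest £70.78; balance after payment £3,610.42.
Month 4: interest £63.18; balance after payment £3,168.60.
Month 5: interest £55.45; balance after payment £2,719.05.

£2,719.05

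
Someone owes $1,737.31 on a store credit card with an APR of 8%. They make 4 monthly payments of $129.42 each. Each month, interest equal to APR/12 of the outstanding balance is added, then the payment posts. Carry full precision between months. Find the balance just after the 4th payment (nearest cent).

$1,261.22

Monthly rate r = 8%/12 = 0.666667% = 0.00666667.
Each month: B ← B·(1+r) − $129.42.
Month 1: interest $11.58; balance after payment $1,619.47.
Month 2: interest $10.80; balance after payment $1,500.85.
Month 3: interest $10.01; balance after payment $1,381.43.
Month 4: interest $9.21; balance after payment $1,261.22.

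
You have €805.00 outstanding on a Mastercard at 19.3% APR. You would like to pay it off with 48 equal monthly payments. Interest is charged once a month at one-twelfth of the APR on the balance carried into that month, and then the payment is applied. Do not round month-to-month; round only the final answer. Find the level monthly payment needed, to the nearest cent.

€24.20

Monthly rate r = 19.3%/12 = 1.60833% = 0.0160833.
Level-payment amortization: P = B₀·r / (1 − (1+r)^(−n)) = 805.00·0.0160833 / (1 − 1.01608^(−48)).
Denominator 1 − (1+r)^(−48) = 0.535064971.
P = 12.9471 / 0.535064971 ≈ 24.20.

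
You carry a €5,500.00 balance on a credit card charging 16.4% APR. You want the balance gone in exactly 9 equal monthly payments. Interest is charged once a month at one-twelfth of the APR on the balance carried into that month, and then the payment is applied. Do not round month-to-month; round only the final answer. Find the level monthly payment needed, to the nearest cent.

Monthly rate r = 16.4%/12 = 1.36667% = 0.0136667.
Level-payment amortization: P = B₀·r / (1 − (1+r)^(−n)) = 5500.00·0.0136667 / (1 − 1.01367^(−9)).
Denominator 1 − (1+r)^(−9) = 0.11499951.
P = 75.1667 / 0.11499951 ≈ 653.63.

€653.63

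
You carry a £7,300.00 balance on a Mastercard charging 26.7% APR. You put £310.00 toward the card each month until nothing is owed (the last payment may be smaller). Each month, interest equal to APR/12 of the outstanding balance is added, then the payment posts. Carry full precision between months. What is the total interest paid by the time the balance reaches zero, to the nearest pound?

£3,157

Monthly rate r = 26.7%/12 = 2.225% = 0.02225.
Payoff takes n = ⌈−ln(1 − rB₀/P)/ln(1+r)⌉ = ⌈33.729⌉ = 34 payments; the last is £226.56.
Total paid = 33·£310.00 + £226.56 = £10,456.56.
Total interest = total paid − principal = £10,456.56 − £7,300.00 = £3,156.56.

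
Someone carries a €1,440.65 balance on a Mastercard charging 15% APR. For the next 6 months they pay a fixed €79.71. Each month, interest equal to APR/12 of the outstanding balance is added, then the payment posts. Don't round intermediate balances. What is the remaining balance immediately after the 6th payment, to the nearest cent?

Monthly rate r = 15%/12 = 1.25% = 0.0125.
Each month: B ← B·(1+r) − €79.71.
Month 1: interest €18.01; balance after payment €1,378.95.
Month 2: interest €17.24; balance after payment €1,316.47.
Month 3: interest €16.46; balance after payment €1,253.22.
Month 4: interest €15.67; balance after payment €1,189.18.
Month 5: interest €14.86; balance after payment €1,124.33.
Month 6: interest €14.05; balance after payment €1,058.68.

€1,058.68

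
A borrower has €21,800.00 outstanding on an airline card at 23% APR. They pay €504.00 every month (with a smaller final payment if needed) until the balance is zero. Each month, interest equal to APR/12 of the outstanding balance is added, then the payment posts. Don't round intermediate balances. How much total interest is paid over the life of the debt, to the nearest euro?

€25,090

Monthly rate r = 23%/12 = 1.91667% = 0.0191667.
Payoff takes n = ⌈−ln(1 − rB₀/P)/ln(1+r)⌉ = ⌈93.035⌉ = 94 payments; the last is €17.68.
Total paid = 93·€504.00 + €17.68 = €46,889.68.
Total interest = total paid − principal = €46,889.68 − €21,800.00 = €25,089.68.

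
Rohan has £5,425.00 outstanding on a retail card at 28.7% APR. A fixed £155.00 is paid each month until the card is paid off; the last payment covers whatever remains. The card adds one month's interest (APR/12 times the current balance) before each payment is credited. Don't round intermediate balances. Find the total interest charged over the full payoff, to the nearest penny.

£6,474.98

Monthly rate r = 28.7%/12 = 2.39167% = 0.0239167.
Payoff takes n = ⌈−ln(1 − rB₀/P)/ln(1+r)⌉ = ⌈76.772⌉ = 77 payments; the last is £119.98.
Total paid = 76·£155.00 + £119.98 = £11,899.98.
Total interest = total paid − principal = £11,899.98 − £5,425.00 = £6,474.98.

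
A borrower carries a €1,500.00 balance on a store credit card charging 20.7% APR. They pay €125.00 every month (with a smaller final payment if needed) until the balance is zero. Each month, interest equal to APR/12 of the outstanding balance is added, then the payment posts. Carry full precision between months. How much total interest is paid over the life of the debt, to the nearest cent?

€195.38

Monthly rate r = 20.7%/12 = 1.725% = 0.01725.
Payoff takes n = ⌈−ln(1 − rB₀/P)/ln(1+r)⌉ = ⌈13.561⌉ = 14 payments; the last is €70.38.
Total paid = 13·€125.00 + €70.38 = €1,695.38.
Total interest = total paid − principal = €1,695.38 − €1,500.00 = €195.38.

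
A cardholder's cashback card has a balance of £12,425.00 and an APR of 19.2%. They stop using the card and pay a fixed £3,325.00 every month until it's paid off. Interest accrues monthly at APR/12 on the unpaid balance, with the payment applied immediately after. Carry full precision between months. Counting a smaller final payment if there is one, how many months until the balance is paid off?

4 payments

Monthly rate r = 19.2%/12 = 1.6% = 0.016.
Recurrence: B ← B·(1+r) − £3,325.00.
Month 1: interest £198.80; balance after payment £9,298.80.
Month 2: interest £148.78; balance after payment £6,122.58.
Month 3: interest £97.96; balance after payment £2,895.54.
Month 4: interest £46.33; balance after payment £0.00.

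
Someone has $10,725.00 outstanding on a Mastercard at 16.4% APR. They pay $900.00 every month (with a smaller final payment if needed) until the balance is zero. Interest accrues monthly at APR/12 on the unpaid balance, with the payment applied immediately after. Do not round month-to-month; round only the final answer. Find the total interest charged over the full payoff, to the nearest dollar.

Monthly rate r = 16.4%/12 = 1.36667% = 0.0136667.
Payoff takes n = ⌈−ln(1 − rB₀/P)/ln(1+r)⌉ = ⌈13.096⌉ = 14 payments; the last is $86.84.
Total paid = 13·$900.00 + $86.84 = $11,786.84.
Total interest = total paid − principal = $11,786.84 − $10,725.00 = $1,061.84.

$1,062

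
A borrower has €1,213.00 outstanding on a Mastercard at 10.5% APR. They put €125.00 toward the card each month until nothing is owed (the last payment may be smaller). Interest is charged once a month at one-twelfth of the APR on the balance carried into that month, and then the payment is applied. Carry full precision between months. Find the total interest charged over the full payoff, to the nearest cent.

Monthly rate r = 10.5%/12 = 0.875% = 0.00875.
Payoff takes n = ⌈−ln(1 − rB₀/P)/ln(1+r)⌉ = ⌈10.185⌉ = 11 payments; the last is €23.23.
Total paid = 10·€125.00 + €23.23 = €1,273.23.
Total interest = total paid − principal = €1,273.23 − €1,213.00 = €60.23.

€60.23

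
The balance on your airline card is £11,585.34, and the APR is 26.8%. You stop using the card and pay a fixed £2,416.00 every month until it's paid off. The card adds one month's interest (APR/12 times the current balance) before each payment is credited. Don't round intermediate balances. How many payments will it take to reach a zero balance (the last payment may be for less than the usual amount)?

Monthly rate r = 26.8%/12 = 2.23333% = 0.0223333.
Recurrence: B ← B·(1+r) − £2,416.00.
Month 1: interest £258.74; balance after payment £9,428.08.
Month 2: interest £210.56; balance after payment £7,222.64.
Month 3: interest £161.31; balance after payment £4,967.95.
Month 4: interest £110.95; balance after payment £2,662.90.
Month 5: interest £59.47; balance after payment £306.37.
Month 6: interest £6.84; balance after payment £0.00.

6 payments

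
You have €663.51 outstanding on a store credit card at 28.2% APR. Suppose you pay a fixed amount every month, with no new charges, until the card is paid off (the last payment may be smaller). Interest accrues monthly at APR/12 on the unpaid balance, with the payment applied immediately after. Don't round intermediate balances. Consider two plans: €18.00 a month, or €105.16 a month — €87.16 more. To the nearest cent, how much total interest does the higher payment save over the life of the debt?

Monthly rate r = 28.2%/12 = 2.35% = 0.0235.
At €18.00/mo: n = ⌈−ln(1 − rB₀/P)/ln(1+r)⌉ = 87 payments (last €11.02); total interest = total paid − €663.51 = €895.51.
At €105.16/mo: 7 payments (last €95.72); total interest €63.17.
Interest saved = €895.51 − €63.17 = €832.34.

€832.34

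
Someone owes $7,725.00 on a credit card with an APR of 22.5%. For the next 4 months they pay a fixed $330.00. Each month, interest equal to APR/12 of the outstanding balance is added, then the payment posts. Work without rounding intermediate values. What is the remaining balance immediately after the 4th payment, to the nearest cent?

$6,963.28

Monthly rate r = 22.5%/12 = 1.875% = 0.01875.
Each month: B ← B·(1+r) − $330.00.
Month 1: interest $144.84; balance after payment $7,539.84.
Month 2: interest $141.37; balance after payment $7,351.22.
Month 3: interest $137.84; balance after payment $7,159.05.
Month 4: interest $134.23; balance after payment $6,963.28.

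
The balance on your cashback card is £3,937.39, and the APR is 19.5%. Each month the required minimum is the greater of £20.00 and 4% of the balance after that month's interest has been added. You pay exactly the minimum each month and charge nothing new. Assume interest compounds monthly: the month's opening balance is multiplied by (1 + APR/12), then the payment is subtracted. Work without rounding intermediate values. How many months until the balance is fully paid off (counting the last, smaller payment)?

Monthly rate r = 19.5%/12 = 1.625% = 0.01625.
While 4% of the post-interest balance exceeds £20.00, each month B ← (B·(1+r))·(1 − 0.04), i.e. B shrinks by the factor (1+r)·0.96 = 0.9756.
This holds for months 1–85. Entering month 86 the balance is £482.29; 4% of the post-interest balance is now below £20.00, so the flat £20.00 minimum applies from here.
From month 86 a fixed £20.00 at rate r clears £482.29 in 31 more payments. Total: 85 + 31 = 116 months.

116 months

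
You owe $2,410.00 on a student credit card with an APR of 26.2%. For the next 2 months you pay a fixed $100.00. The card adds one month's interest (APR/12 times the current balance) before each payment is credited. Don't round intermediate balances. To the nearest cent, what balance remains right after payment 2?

$2,314.20

Monthly rate r = 26.2%/12 = 2.18333% = 0.0218333.
Each month: B ← B·(1+r) − $100.00.
Month 1: interest $52.62; balance after payment $2,362.62.
Month 2: interest $51.58; balance after payment $2,314.20.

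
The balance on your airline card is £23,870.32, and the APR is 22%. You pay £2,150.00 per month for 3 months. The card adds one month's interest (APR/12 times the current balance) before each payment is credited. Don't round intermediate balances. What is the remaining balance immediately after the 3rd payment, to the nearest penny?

£18,638.43

Monthly rate r = 22%/12 = 1.83333% = 0.0183333.
Each month: B ← B·(1+r) − £2,150.00.
Month 1: interest £437.62; balance after payment £22,157.94.
Month 2: interest £406.23; balance after payment £20,414.17.
Month 3: interest £374.26; balance after payment £18,638.43.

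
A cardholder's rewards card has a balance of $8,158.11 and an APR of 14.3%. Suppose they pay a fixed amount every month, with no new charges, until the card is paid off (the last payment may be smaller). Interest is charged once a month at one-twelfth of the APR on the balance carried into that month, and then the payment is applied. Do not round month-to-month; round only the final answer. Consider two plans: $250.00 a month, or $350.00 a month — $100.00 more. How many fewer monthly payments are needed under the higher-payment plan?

14 fewer payments

Monthly rate r = 14.3%/12 = 1.19167% = 0.0119167.
At $250.00/mo: n = ⌈−ln(1 − rB₀/P)/ln(1+r)⌉ = 42 payments (last $142.82); total interest = total paid − $8,158.11 = $2,234.71.
At $350.00/mo: 28 payments (last $164.66); total interest $1,456.55.
Payments saved = 42 − 28 = 14.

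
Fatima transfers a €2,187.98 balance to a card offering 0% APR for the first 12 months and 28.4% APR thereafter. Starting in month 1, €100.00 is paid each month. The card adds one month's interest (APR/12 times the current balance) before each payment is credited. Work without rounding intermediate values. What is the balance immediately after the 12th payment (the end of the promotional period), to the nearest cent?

Promo months 1–12 at r₀ = 0%/12 = 0; months 13+ at r₁ = 28.4%/12 = 0.0236667.
After month 12 (no interest yet): B = €2,187.98 − 12·€100.00 = €987.98.

€987.98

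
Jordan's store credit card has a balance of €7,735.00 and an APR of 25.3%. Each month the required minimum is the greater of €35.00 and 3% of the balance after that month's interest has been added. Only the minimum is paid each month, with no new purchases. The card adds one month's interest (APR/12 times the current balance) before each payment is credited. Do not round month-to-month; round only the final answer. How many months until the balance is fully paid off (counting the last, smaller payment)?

256 months

Monthly rate r = 25.3%/12 = 2.10833% = 0.0210833.
While 3% of the post-interest balance exceeds €35.00, each month B ← (B·(1+r))·(1 − 0.03), i.e. B shrinks by the factor (1+r)·0.97 = 0.99045.
This holds for months 1–200. Entering month 201 the balance is €1,135.13; 3% of the post-interest balance is now below €35.00, so the flat €35.00 minimum applies from here.
From month 201 a fixed €35.00 at rate r clears €1,135.13 in 56 more payments. Total: 200 + 56 = 256 months.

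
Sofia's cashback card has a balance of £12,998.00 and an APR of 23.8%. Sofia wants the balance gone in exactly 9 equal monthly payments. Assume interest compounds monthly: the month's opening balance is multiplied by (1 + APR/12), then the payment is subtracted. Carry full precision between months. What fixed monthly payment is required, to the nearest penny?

Monthly rate r = 23.8%/12 = 1.98333% = 0.0198333.
Level-payment amortization: P = B₀·r / (1 − (1+r)^(−n)) = 12998.00·0.0198333 / (1 − 1.01983^(−9)).
Denominator 1 − (1+r)^(−9) = 0.162013206.
P = 257.794 / 0.162013206 ≈ 1591.19.

£1,591.19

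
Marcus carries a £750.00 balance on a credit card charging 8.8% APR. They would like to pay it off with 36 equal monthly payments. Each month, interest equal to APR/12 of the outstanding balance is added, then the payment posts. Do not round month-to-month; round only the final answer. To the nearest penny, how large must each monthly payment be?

Monthly rate r = 8.8%/12 = 0.733333% = 0.00733333.
Level-payment amortization: P = B₀·r / (1 − (1+r)^(−n)) = 750.00·0.00733333 / (1 − 1.00733^(−36)).
Denominator 1 − (1+r)^(−36) = 0.23128632.
P = 5.5 / 0.23128632 ≈ 23.78.

£23.78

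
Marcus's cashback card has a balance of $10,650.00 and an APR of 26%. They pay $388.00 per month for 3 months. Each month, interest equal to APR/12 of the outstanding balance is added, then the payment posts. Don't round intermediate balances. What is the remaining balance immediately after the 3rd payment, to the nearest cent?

$10,167.95

Monthly rate r = 26%/12 = 2.16667% = 0.0216667.
Each month: B ← B·(1+r) − $388.00.
Month 1: interest $230.75; balance after payment $10,492.75.
Month 2: interest $227.34; balance after payment $10,332.09.
Month 3: interest $223.86; balance after payment $10,167.95.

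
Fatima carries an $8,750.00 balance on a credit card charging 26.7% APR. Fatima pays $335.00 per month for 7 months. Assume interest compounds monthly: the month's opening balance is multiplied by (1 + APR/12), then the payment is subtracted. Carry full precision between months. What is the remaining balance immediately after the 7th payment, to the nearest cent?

Monthly rate r = 26.7%/12 = 2.225% = 0.02225.
Each month: B ← B·(1+r) − $335.00.
Month 1: interest $194.69; balance after payment $8,609.69.
Month 2: interest $191.57; balance after payment $8,466.25.
Month 3: interest $188.37; balance after payment $8,319.63.
Month 4: interest $185.11; balance after payment $8,169.74.
Month 5: interest $181.78; balance after payment $8,016.52.
Month 6: interest $178.37; balance after payment $7,859.88.
Month 7: interest $174.88; balance after payment $7,699.77.

$7,699.77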